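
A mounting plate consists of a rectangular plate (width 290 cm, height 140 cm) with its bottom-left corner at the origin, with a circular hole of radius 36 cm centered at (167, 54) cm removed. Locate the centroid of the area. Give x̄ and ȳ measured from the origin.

Part | A | x̄ᵢ | ȳᵢ | A·x̄ᵢ | A·ȳᵢ
plate | 40600.00 | 145.00 | 70.00 | 5887000.00 | 2842000.00
hole | -4071.50 | 167.00 | 54.00 | -679941.18 | -219861.22
Σ | 36528.50 |  |  | 5207058.82 | 2622138.78
x̄ = 5207058.82 / 36528.50 = 142.55 cm
ȳ = 2622138.78 / 36528.50 = 71.78 cm

x̄ = 142.55 cm, ȳ = 71.78 cm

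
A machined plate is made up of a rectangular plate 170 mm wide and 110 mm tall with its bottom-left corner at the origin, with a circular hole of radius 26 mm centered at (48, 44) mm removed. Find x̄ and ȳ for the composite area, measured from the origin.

x̄ = 89.74 mm, ȳ = 56.41 mm

Part | A | x̄ᵢ | ȳᵢ | A·x̄ᵢ | A·ȳᵢ
plate | 18700.00 | 85.00 | 55.00 | 1589500.00 | 1028500.00
hole | -2123.72 | 48.00 | 44.00 | -101938.40 | -93443.53
Σ | 16576.28 |  |  | 1487561.60 | 935056.47
x̄ = 1487561.60 / 16576.28 = 89.74 mm
ȳ = 935056.47 / 16576.28 = 56.41 mm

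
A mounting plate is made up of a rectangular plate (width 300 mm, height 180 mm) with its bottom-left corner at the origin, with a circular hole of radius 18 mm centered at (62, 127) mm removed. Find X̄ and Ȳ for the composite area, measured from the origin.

Part | A | x̄ᵢ | ȳᵢ | A·x̄ᵢ | A·ȳᵢ
plate | 54000.00 | 150.00 | 90.00 | 8100000.00 | 4860000.00
hole | -1017.88 | 62.00 | 127.00 | -63108.31 | -129270.25
Σ | 52982.12 |  |  | 8036891.69 | 4730729.75
X̄ = 8036891.69 / 52982.12 = 151.69 mm
Ȳ = 4730729.75 / 52982.12 = 89.29 mm

X̄ = 151.69 mm, Ȳ = 89.29 mm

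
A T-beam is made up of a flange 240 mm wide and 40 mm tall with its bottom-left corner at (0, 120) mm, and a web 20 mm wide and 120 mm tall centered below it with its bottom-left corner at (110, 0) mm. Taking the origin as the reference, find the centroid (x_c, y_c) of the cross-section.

web: A = 20 × 120 = 2400.00, centroid at (120.00, 60.00).
flange: A = 240 × 40 = 9600.00, centroid at (120.00, 140.00).
ΣA = 12000.00 mm²
ΣAx_c = (2400.00)(120.00) + (9600.00)(120.00) = 1440000.00 mm³
ΣAy_c = (2400.00)(60.00) + (9600.00)(140.00) = 1488000.00 mm³
x_c = 1440000.00 / 12000.00 = 120.00 mm
y_c = 1488000.00 / 12000.00 = 124.00 mm

x_c = 120.00 mm, y_c = 124.00 mm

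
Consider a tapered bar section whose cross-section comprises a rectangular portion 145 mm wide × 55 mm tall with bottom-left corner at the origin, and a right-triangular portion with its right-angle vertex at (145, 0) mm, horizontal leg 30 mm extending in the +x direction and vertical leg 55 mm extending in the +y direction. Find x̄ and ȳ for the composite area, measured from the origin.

x̄ = 80.23 mm, ȳ = 26.64 mm

rectangular portion: A = 145 × 55 = 7975.00, centroid at (72.50, 27.50).
triangular portion: A = ½·30·55 = 825.00, centroid at (155.00, 18.33).
ΣA = 8800.00 mm², ΣAx̄ = 706062.50 mm³, ΣAȳ = 234437.50 mm³.
x̄ = 706062.50/8800.00 = 80.23 mm; ȳ = 234437.50/8800.00 = 26.64 mm.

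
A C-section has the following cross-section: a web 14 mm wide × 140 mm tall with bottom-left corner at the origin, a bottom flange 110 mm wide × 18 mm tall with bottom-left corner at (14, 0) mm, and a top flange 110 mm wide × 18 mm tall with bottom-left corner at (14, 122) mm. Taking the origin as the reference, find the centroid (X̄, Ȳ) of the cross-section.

X̄ = 48.47 mm, Ȳ = 70.00 mm

Part | A | x̄ᵢ | ȳᵢ | A·x̄ᵢ | A·ȳᵢ
web | 1960.00 | 7.00 | 70.00 | 13720.00 | 137200.00
bottom flange | 1980.00 | 69.00 | 9.00 | 136620.00 | 17820.00
top flange | 1980.00 | 69.00 | 131.00 | 136620.00 | 259380.00
Σ | 5920.00 |  |  | 286960.00 | 414400.00
X̄ = 286960.00 / 5920.00 = 48.47 mm
Ȳ = 414400.00 / 5920.00 = 70.00 mm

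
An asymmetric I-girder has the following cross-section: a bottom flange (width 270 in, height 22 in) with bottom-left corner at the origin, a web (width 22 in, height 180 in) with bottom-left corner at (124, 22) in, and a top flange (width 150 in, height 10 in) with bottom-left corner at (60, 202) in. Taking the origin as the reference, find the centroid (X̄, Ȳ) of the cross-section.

X̄ = 135.00 in, Ȳ = 71.87 in

bottom flange: A = 270 × 22 = 5940.00, centroid at (135.00, 11.00).
web: A = 22 × 180 = 3960.00, centroid at (135.00, 112.00).
top flange: A = 150 × 10 = 1500.00, centroid at (135.00, 207.00).
ΣA = 11400.00 in²
ΣAX̄ = (5940.00)(135.00) + (3960.00)(135.00) + (1500.00)(135.00) = 1539000.00 in³
ΣAȲ = (5940.00)(11.00) + (3960.00)(112.00) + (1500.00)(207.00) = 819360.00 in³
X̄ = 1539000.00 / 11400.00 = 135.00 in
Ȳ = 819360.00 / 11400.00 = 71.87 in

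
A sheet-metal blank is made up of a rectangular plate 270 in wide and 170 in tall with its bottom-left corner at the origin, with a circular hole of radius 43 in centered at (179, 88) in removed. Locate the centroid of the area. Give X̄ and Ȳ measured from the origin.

X̄ = 128.62 in, Ȳ = 84.57 in

plate: A = 270 × 170 = 45900.00, centroid at (135.00, 85.00).
hole: A = −π·43² = -5808.80, centroid at (179.00, 88.00).
ΣA = 40091.20 in²
ΣAX̄ = (45900.00)(135.00) + (-5808.80)(179.00) = 5156723.94 in³
ΣAȲ = (45900.00)(85.00) + (-5808.80)(88.00) = 3390325.18 in³
X̄ = 5156723.94 / 40091.20 = 128.62 in
Ȳ = 3390325.18 / 40091.20 = 84.57 in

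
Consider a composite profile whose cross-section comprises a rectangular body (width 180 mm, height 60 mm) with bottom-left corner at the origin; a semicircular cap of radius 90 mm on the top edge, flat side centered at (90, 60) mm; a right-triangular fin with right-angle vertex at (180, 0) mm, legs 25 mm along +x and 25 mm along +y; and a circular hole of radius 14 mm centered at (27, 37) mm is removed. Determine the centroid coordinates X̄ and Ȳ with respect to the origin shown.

rectangular body: A = 180 × 60 = 10800.00, centroid at (90.00, 30.00).
semicircular top: A = ½π·90² = 12723.45, centroid at (90.00, 98.20).
triangular fin: A = ½·25·25 = 312.50, centroid at (188.33, 8.33).
hole: A = −π·14² = -615.75, centroid at (27.00, 37.00).
ΣA = 23220.20 mm²
ΣAX̄ = (10800.00)(90.00) + (12723.45)(90.00) + (312.50)(188.33) + (-615.75)(27.00) = 2159339.38 mm³
ΣAȲ = (10800.00)(30.00) + (12723.45)(98.20) + (312.50)(8.33) + (-615.75)(37.00) = 1553228.35 mm³
X̄ = 2159339.38 / 23220.20 = 92.99 mm
Ȳ = 1553228.35 / 23220.20 = 66.89 mm

X̄ = 92.99 mm, Ȳ = 66.89 mm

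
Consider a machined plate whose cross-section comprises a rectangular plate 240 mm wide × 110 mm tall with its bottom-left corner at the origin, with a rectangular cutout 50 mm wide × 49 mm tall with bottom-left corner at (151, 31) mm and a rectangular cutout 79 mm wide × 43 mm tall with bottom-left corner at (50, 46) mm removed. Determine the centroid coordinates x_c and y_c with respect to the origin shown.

x_c = 118.37 mm, y_c = 52.87 mm

plate: A = 240 × 110 = 26400.00, centroid at (120.00, 55.00).
hole 1: A = −(50 × 49) = -2450.00, centroid at (176.00, 55.50).
hole 2: A = −(79 × 43) = -3397.00, centroid at (89.50, 67.50).
ΣA = 20553.00 mm²
ΣAx_c = (26400.00)(120.00) + (-2450.00)(176.00) + (-3397.00)(89.50) = 2432768.50 mm³
ΣAy_c = (26400.00)(55.00) + (-2450.00)(55.50) + (-3397.00)(67.50) = 1086727.50 mm³
x_c = 2432768.50 / 20553.00 = 118.37 mm
y_c = 1086727.50 / 20553.00 = 52.87 mm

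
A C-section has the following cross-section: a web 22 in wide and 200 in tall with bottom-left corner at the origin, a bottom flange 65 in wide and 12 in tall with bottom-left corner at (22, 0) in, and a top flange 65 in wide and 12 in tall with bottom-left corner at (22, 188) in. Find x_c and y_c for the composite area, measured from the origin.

web: A = 22 × 200 = 4400.00, centroid at (11.00, 100.00).
bottom flange: A = 65 × 12 = 780.00, centroid at (54.50, 6.00).
top flange: A = 65 × 12 = 780.00, centroid at (54.50, 194.00).
ΣA = 5960.00 in²
ΣAx_c = (4400.00)(11.00) + (780.00)(54.50) + (780.00)(54.50) = 133420.00 in³
ΣAy_c = (4400.00)(100.00) + (780.00)(6.00) + (780.00)(194.00) = 596000.00 in³
x_c = 133420.00 / 5960.00 = 22.39 in
y_c = 596000.00 / 5960.00 = 100.00 in

x_c = 22.39 in, y_c = 100.00 in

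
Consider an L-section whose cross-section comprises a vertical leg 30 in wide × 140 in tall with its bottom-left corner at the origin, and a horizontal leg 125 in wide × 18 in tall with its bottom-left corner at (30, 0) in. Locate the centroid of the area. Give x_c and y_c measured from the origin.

x_c = 42.03 in, y_c = 48.72 in

vertical leg: A = 30 × 140 = 4200.00, centroid at (15.00, 70.00).
horizontal leg: A = 125 × 18 = 2250.00, centroid at (92.50, 9.00).
ΣA = 6450.00 in²
ΣAx_c = (4200.00)(15.00) + (2250.00)(92.50) = 271125.00 in³
ΣAy_c = (4200.00)(70.00) + (2250.00)(9.00) = 314250.00 in³
x_c = 271125.00 / 6450.00 = 42.03 in
y_c = 314250.00 / 6450.00 = 48.72 in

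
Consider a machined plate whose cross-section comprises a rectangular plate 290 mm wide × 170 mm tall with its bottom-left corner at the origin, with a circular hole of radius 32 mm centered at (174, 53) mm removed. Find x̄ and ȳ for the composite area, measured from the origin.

Part | A | x̄ᵢ | ȳᵢ | A·x̄ᵢ | A·ȳᵢ
plate | 49300.00 | 145.00 | 85.00 | 7148500.00 | 4190500.00
hole | -3216.99 | 174.00 | 53.00 | -559756.41 | -170500.52
Σ | 46083.01 |  |  | 6588743.59 | 4019999.48
x̄ = 6588743.59 / 46083.01 = 142.98 mm
ȳ = 4019999.48 / 46083.01 = 87.23 mm

x̄ = 142.98 mm, ȳ = 87.23 mm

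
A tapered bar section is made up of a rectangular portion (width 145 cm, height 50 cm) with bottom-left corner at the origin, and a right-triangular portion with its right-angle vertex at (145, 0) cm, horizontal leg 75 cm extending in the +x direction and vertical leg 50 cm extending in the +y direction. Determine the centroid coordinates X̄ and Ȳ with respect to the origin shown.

rectangular portion: A = 145 × 50 = 7250.00, centroid at (72.50, 25.00).
triangular portion: A = ½·75·50 = 1875.00, centroid at (170.00, 16.67).
ΣA = 9125.00 cm²
ΣAX̄ = (7250.00)(72.50) + (1875.00)(170.00) = 844375.00 cm³
ΣAȲ = (7250.00)(25.00) + (1875.00)(16.67) = 212500.00 cm³
X̄ = 844375.00 / 9125.00 = 92.53 cm
Ȳ = 212500.00 / 9125.00 = 23.29 cm

X̄ = 92.53 cm, Ȳ = 23.29 cm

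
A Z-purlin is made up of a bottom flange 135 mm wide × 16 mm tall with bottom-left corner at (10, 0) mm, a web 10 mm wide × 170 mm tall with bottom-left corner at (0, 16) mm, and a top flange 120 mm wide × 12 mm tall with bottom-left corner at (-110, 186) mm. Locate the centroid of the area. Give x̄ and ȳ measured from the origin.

x̄ = 19.60 mm, ȳ = 87.82 mm

Part | A | x̄ᵢ | ȳᵢ | A·x̄ᵢ | A·ȳᵢ
bottom flange | 2160.00 | 77.50 | 8.00 | 167400.00 | 17280.00
web | 1700.00 | 5.00 | 101.00 | 8500.00 | 171700.00
top flange | 1440.00 | -50.00 | 192.00 | -72000.00 | 276480.00
Σ | 5300.00 |  |  | 103900.00 | 465460.00
x̄ = 103900.00 / 5300.00 = 19.60 mm
ȳ = 465460.00 / 5300.00 = 87.82 mm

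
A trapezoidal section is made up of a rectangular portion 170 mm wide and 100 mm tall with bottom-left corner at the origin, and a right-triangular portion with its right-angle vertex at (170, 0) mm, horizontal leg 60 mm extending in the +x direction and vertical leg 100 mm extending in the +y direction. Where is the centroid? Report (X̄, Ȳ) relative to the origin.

X̄ = 100.75 mm, Ȳ = 47.50 mm

Part | A | x̄ᵢ | ȳᵢ | A·x̄ᵢ | A·ȳᵢ
rectangular portion | 17000.00 | 85.00 | 50.00 | 1445000.00 | 850000.00
triangular portion | 3000.00 | 190.00 | 33.33 | 570000.00 | 100000.00
Σ | 20000.00 |  |  | 2015000.00 | 950000.00
X̄ = 2015000.00 / 20000.00 = 100.75 mm
Ȳ = 950000.00 / 20000.00 = 47.50 mm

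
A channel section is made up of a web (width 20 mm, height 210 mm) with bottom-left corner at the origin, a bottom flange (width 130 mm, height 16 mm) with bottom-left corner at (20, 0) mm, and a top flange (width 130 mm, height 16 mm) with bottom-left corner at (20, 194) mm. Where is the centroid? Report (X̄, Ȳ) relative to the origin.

X̄ = 47.32 mm, Ȳ = 105.00 mm

Part | A | x̄ᵢ | ȳᵢ | A·x̄ᵢ | A·ȳᵢ
web | 4200.00 | 10.00 | 105.00 | 42000.00 | 441000.00
bottom flange | 2080.00 | 85.00 | 8.00 | 176800.00 | 16640.00
top flange | 2080.00 | 85.00 | 202.00 | 176800.00 | 420160.00
Σ | 8360.00 |  |  | 395600.00 | 877800.00
X̄ = 395600.00 / 8360.00 = 47.32 mm
Ȳ = 877800.00 / 8360.00 = 105.00 mm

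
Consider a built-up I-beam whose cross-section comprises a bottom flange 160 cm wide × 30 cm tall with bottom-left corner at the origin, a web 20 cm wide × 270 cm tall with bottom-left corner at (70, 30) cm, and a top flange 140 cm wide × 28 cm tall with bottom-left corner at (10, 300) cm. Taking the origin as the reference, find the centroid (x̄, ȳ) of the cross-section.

bottom flange: A = 160 × 30 = 4800.00, centroid at (80.00, 15.00).
web: A = 20 × 270 = 5400.00, centroid at (80.00, 165.00).
top flange: A = 140 × 28 = 3920.00, centroid at (80.00, 314.00).
ΣA = 14120.00 cm², ΣAx̄ = 1129600.00 cm³, ΣAȳ = 2193880.00 cm³.
x̄ = 1129600.00/14120.00 = 80.00 cm; ȳ = 2193880.00/14120.00 = 155.37 cm.

x̄ = 80.00 cm, ȳ = 155.37 cm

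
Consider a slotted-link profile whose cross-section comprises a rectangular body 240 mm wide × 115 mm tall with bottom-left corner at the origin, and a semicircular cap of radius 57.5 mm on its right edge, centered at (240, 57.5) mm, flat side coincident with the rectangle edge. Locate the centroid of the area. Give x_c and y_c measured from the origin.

Part | A | x̄ᵢ | ȳᵢ | A·x̄ᵢ | A·ȳᵢ
rectangular body | 27600.00 | 120.00 | 57.50 | 3312000.00 | 1587000.00
semicircular end | 5193.45 | 264.40 | 57.50 | 1373166.47 | 298623.11
Σ | 32793.45 |  |  | 4685166.47 | 1885623.11
x_c = 4685166.47 / 32793.45 = 142.87 mm
y_c = 1885623.11 / 32793.45 = 57.50 mm

x_c = 142.87 mm, y_c = 57.50 mm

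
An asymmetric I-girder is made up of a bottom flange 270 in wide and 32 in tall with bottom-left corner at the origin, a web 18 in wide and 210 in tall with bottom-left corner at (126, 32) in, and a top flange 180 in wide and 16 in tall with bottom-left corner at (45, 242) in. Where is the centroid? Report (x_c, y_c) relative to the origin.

bottom flange: A = 270 × 32 = 8640.00, centroid at (135.00, 16.00).
web: A = 18 × 210 = 3780.00, centroid at (135.00, 137.00).
top flange: A = 180 × 16 = 2880.00, centroid at (135.00, 250.00).
ΣA = 15300.00 in², ΣAx_c = 2065500.00 in³, ΣAy_c = 1376100.00 in³.
x_c = 2065500.00/15300.00 = 135.00 in; y_c = 1376100.00/15300.00 = 89.94 in.

x_c = 135.00 in, y_c = 89.94 in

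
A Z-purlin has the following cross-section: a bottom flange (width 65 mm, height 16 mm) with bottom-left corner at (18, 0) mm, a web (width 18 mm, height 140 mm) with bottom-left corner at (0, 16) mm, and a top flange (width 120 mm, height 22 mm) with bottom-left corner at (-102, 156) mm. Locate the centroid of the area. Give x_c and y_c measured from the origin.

x_c = -5.75 mm, y_c = 107.41 mm

Part | A | x̄ᵢ | ȳᵢ | A·x̄ᵢ | A·ȳᵢ
bottom flange | 1040.00 | 50.50 | 8.00 | 52520.00 | 8320.00
web | 2520.00 | 9.00 | 86.00 | 22680.00 | 216720.00
top flange | 2640.00 | -42.00 | 167.00 | -110880.00 | 440880.00
Σ | 6200.00 |  |  | -35680.00 | 665920.00
x_c = -35680.00 / 6200.00 = -5.75 mm
y_c = 665920.00 / 6200.00 = 107.41 mm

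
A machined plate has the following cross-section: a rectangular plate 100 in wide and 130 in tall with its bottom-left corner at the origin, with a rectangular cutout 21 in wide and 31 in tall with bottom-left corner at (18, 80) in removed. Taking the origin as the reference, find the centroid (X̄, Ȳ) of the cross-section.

plate: A = 100 × 130 = 13000.00, centroid at (50.00, 65.00).
hole: A = −(21 × 31) = -651.00, centroid at (28.50, 95.50).
ΣA = 12349.00 in², ΣAX̄ = 631446.50 in³, ΣAȲ = 782829.50 in³.
X̄ = 631446.50/12349.00 = 51.13 in; Ȳ = 782829.50/12349.00 = 63.39 in.

X̄ = 51.13 in, Ȳ = 63.39 in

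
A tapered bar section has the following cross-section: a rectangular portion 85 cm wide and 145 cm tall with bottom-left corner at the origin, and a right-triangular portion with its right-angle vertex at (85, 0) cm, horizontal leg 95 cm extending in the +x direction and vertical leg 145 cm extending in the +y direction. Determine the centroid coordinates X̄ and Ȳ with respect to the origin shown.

X̄ = 69.09 cm, Ȳ = 63.84 cm

Part | A | x̄ᵢ | ȳᵢ | A·x̄ᵢ | A·ȳᵢ
rectangular portion | 12325.00 | 42.50 | 72.50 | 523812.50 | 893562.50
triangular portion | 6887.50 | 116.67 | 48.33 | 803541.67 | 332895.83
Σ | 19212.50 |  |  | 1327354.17 | 1226458.33
X̄ = 1327354.17 / 19212.50 = 69.09 cm
Ȳ = 1226458.33 / 19212.50 = 63.84 cm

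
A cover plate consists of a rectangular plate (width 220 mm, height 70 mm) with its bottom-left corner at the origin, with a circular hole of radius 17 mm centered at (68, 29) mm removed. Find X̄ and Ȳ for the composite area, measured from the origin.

plate: A = 220 × 70 = 15400.00, centroid at (110.00, 35.00).
hole: A = −π·17² = -907.92, centroid at (68.00, 29.00).
ΣA = 14492.08 mm²
ΣAX̄ = (15400.00)(110.00) + (-907.92)(68.00) = 1632261.42 mm³
ΣAȲ = (15400.00)(35.00) + (-907.92)(29.00) = 512670.31 mm³
X̄ = 1632261.42 / 14492.08 = 112.63 mm
Ȳ = 512670.31 / 14492.08 = 35.38 mm

X̄ = 112.63 mm, Ȳ = 35.38 mm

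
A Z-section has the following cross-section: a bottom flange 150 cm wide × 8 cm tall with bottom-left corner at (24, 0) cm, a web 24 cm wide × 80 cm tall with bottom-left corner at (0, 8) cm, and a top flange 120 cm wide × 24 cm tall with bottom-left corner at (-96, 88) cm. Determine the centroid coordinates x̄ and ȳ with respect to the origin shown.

bottom flange: A = 150 × 8 = 1200.00, centroid at (99.00, 4.00).
web: A = 24 × 80 = 1920.00, centroid at (12.00, 48.00).
top flange: A = 120 × 24 = 2880.00, centroid at (-36.00, 100.00).
ΣA = 6000.00 cm², ΣAx̄ = 38160.00 cm³, ΣAȳ = 384960.00 cm³.
x̄ = 38160.00/6000.00 = 6.36 cm; ȳ = 384960.00/6000.00 = 64.16 cm.

x̄ = 6.36 cm, ȳ = 64.16 cm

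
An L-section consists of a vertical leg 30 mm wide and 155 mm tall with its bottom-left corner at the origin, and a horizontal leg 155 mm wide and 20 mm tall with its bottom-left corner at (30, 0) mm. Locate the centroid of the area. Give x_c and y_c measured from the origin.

x_c = 52.00 mm, y_c = 50.50 mm

vertical leg: A = 30 × 155 = 4650.00, centroid at (15.00, 77.50).
horizontal leg: A = 155 × 20 = 3100.00, centroid at (107.50, 10.00).
ΣA = 7750.00 mm²
ΣAx_c = (4650.00)(15.00) + (3100.00)(107.50) = 403000.00 mm³
ΣAy_c = (4650.00)(77.50) + (3100.00)(10.00) = 391375.00 mm³
x_c = 403000.00 / 7750.00 = 52.00 mm
y_c = 391375.00 / 7750.00 = 50.50 mm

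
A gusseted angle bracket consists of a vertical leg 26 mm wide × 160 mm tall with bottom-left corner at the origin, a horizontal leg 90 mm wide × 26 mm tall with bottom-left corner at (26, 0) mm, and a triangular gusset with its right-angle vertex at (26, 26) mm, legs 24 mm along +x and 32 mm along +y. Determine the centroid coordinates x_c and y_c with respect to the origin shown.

Part | A | x̄ᵢ | ȳᵢ | A·x̄ᵢ | A·ȳᵢ
vertical leg | 4160.00 | 13.00 | 80.00 | 54080.00 | 332800.00
horizontal leg | 2340.00 | 71.00 | 13.00 | 166140.00 | 30420.00
gusset | 384.00 | 34.00 | 36.67 | 13056.00 | 14080.00
Σ | 6884.00 |  |  | 233276.00 | 377300.00
x_c = 233276.00 / 6884.00 = 33.89 mm
y_c = 377300.00 / 6884.00 = 54.81 mm

x_c = 33.89 mm, y_c = 54.81 mm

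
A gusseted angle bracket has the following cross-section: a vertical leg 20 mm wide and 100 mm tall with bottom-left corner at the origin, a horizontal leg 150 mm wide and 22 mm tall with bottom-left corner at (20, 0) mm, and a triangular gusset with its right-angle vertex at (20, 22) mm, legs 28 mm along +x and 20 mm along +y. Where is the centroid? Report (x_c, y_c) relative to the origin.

vertical leg: A = 20 × 100 = 2000.00, centroid at (10.00, 50.00).
horizontal leg: A = 150 × 22 = 3300.00, centroid at (95.00, 11.00).
gusset: A = ½·28·20 = 280.00, centroid at (29.33, 28.67).
ΣA = 5580.00 mm²
ΣAx_c = (2000.00)(10.00) + (3300.00)(95.00) + (280.00)(29.33) = 341713.33 mm³
ΣAy_c = (2000.00)(50.00) + (3300.00)(11.00) + (280.00)(28.67) = 144326.67 mm³
x_c = 341713.33 / 5580.00 = 61.24 mm
y_c = 144326.67 / 5580.00 = 25.86 mm

x_c = 61.24 mm, y_c = 25.86 mm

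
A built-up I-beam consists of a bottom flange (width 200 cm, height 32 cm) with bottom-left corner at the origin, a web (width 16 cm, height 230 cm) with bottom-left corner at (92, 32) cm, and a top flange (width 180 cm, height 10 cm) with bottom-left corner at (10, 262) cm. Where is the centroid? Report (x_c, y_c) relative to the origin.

x_c = 100.00 cm, y_c = 94.61 cm

bottom flange: A = 200 × 32 = 6400.00, centroid at (100.00, 16.00).
web: A = 16 × 230 = 3680.00, centroid at (100.00, 147.00).
top flange: A = 180 × 10 = 1800.00, centroid at (100.00, 267.00).
ΣA = 11880.00 cm², ΣAx_c = 1188000.00 cm³, ΣAy_c = 1123960.00 cm³.
x_c = 1188000.00/11880.00 = 100.00 cm; y_c = 1123960.00/11880.00 = 94.61 cm.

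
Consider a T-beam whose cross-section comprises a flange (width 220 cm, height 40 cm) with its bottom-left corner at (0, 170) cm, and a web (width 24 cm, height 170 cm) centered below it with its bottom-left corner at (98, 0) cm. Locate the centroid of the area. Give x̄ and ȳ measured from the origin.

web: A = 24 × 170 = 4080.00, centroid at (110.00, 85.00).
flange: A = 220 × 40 = 8800.00, centroid at (110.00, 190.00).
ΣA = 12880.00 cm², ΣAx̄ = 1416800.00 cm³, ΣAȳ = 2018800.00 cm³.
x̄ = 1416800.00/12880.00 = 110.00 cm; ȳ = 2018800.00/12880.00 = 156.74 cm.

x̄ = 110.00 cm, ȳ = 156.74 cm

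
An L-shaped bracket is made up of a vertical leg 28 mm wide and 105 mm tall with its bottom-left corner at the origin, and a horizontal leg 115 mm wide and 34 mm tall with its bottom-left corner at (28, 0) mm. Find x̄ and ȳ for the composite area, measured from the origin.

x̄ = 54.81 mm, ȳ = 32.24 mm

Part | A | x̄ᵢ | ȳᵢ | A·x̄ᵢ | A·ȳᵢ
vertical leg | 2940.00 | 14.00 | 52.50 | 41160.00 | 154350.00
horizontal leg | 3910.00 | 85.50 | 17.00 | 334305.00 | 66470.00
Σ | 6850.00 |  |  | 375465.00 | 220820.00
x̄ = 375465.00 / 6850.00 = 54.81 mm
ȳ = 220820.00 / 6850.00 = 32.24 mm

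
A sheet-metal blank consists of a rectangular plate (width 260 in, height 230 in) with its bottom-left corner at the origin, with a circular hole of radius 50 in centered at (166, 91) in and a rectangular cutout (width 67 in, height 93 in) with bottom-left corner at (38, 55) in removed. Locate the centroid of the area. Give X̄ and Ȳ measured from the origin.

Part | A | x̄ᵢ | ȳᵢ | A·x̄ᵢ | A·ȳᵢ
plate | 59800.00 | 130.00 | 115.00 | 7774000.00 | 6877000.00
hole 1 | -7853.98 | 166.00 | 91.00 | -1303760.95 | -714712.33
hole 2 | -6231.00 | 71.50 | 101.50 | -445516.50 | -632446.50
Σ | 45715.02 |  |  | 6024722.55 | 5529841.17
X̄ = 6024722.55 / 45715.02 = 131.79 in
Ȳ = 5529841.17 / 45715.02 = 120.96 in

X̄ = 131.79 in, Ȳ = 120.96 in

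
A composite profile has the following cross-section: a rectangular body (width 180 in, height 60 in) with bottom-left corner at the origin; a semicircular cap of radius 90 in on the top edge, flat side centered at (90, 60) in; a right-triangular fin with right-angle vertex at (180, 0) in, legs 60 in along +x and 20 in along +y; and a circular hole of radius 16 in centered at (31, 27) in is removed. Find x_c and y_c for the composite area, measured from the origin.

x_c = 94.87 in, y_c = 66.71 in

rectangular body: A = 180 × 60 = 10800.00, centroid at (90.00, 30.00).
semicircular top: A = ½π·90² = 12723.45, centroid at (90.00, 98.20).
triangular fin: A = ½·60·20 = 600.00, centroid at (200.00, 6.67).
hole: A = −π·16² = -804.25, centroid at (31.00, 27.00).
ΣA = 23319.20 in²
ΣAx_c = (10800.00)(90.00) + (12723.45)(90.00) + (600.00)(200.00) + (-804.25)(31.00) = 2212178.84 in³
ΣAy_c = (10800.00)(30.00) + (12723.45)(98.20) + (600.00)(6.67) + (-804.25)(27.00) = 1555692.33 in³
x_c = 2212178.84 / 23319.20 = 94.87 in
y_c = 1555692.33 / 23319.20 = 66.71 in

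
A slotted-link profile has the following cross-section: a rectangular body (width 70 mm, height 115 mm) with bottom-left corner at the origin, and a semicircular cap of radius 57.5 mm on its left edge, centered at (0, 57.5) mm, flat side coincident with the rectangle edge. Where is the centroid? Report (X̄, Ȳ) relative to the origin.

X̄ = 11.70 mm, Ȳ = 57.50 mm

rectangular body: A = 70 × 115 = 8050.00, centroid at (35.00, 57.50).
semicircular end: A = ½π·57.5² = 5193.45, centroid at (-24.40, 57.50).
ΣA = 13243.45 mm²
ΣAX̄ = (8050.00)(35.00) + (5193.45)(-24.40) = 155010.42 mm³
ΣAȲ = (8050.00)(57.50) + (5193.45)(57.50) = 761498.11 mm³
X̄ = 155010.42 / 13243.45 = 11.70 mm
Ȳ = 761498.11 / 13243.45 = 57.50 mm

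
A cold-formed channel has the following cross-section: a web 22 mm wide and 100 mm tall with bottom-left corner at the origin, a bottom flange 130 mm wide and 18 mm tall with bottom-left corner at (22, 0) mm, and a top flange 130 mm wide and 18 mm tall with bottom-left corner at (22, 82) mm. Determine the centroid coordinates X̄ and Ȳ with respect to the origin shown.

X̄ = 62.70 mm, Ȳ = 50.00 mm

web: A = 22 × 100 = 2200.00, centroid at (11.00, 50.00).
bottom flange: A = 130 × 18 = 2340.00, centroid at (87.00, 9.00).
top flange: A = 130 × 18 = 2340.00, centroid at (87.00, 91.00).
ΣA = 6880.00 mm²
ΣAX̄ = (2200.00)(11.00) + (2340.00)(87.00) + (2340.00)(87.00) = 431360.00 mm³
ΣAȲ = (2200.00)(50.00) + (2340.00)(9.00) + (2340.00)(91.00) = 344000.00 mm³
X̄ = 431360.00 / 6880.00 = 62.70 mm
Ȳ = 344000.00 / 6880.00 = 50.00 mm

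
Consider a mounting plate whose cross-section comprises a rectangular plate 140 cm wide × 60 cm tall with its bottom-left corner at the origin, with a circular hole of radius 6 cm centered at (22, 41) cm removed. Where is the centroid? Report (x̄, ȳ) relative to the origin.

x̄ = 70.66 cm, ȳ = 29.85 cm

Part | A | x̄ᵢ | ȳᵢ | A·x̄ᵢ | A·ȳᵢ
plate | 8400.00 | 70.00 | 30.00 | 588000.00 | 252000.00
hole | -113.10 | 22.00 | 41.00 | -2488.14 | -4636.99
Σ | 8286.90 |  |  | 585511.86 | 247363.01
x̄ = 585511.86 / 8286.90 = 70.66 cm
ȳ = 247363.01 / 8286.90 = 29.85 cm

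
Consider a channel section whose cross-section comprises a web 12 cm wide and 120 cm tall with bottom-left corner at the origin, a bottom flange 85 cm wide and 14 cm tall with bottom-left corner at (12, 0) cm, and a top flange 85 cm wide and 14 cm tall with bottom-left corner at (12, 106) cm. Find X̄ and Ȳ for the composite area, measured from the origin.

web: A = 12 × 120 = 1440.00, centroid at (6.00, 60.00).
bottom flange: A = 85 × 14 = 1190.00, centroid at (54.50, 7.00).
top flange: A = 85 × 14 = 1190.00, centroid at (54.50, 113.00).
ΣA = 3820.00 cm²
ΣAX̄ = (1440.00)(6.00) + (1190.00)(54.50) + (1190.00)(54.50) = 138350.00 cm³
ΣAȲ = (1440.00)(60.00) + (1190.00)(7.00) + (1190.00)(113.00) = 229200.00 cm³
X̄ = 138350.00 / 3820.00 = 36.22 cm
Ȳ = 229200.00 / 3820.00 = 60.00 cm

X̄ = 36.22 cm, Ȳ = 60.00 cm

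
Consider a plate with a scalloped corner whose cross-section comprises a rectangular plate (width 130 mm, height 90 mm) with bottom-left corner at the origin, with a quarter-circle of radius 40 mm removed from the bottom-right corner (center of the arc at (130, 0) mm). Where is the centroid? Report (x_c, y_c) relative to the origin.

plate: A = 130 × 90 = 11700.00, centroid at (65.00, 45.00).
removed quarter-circle: A = −¼π·40² = -1256.64, centroid at (113.02, 16.98).
ΣA = 10443.36 mm²
ΣAx_c = (11700.00)(65.00) + (-1256.64)(113.02) = 618470.52 mm³
ΣAy_c = (11700.00)(45.00) + (-1256.64)(16.98) = 505166.67 mm³
x_c = 618470.52 / 10443.36 = 59.22 mm
y_c = 505166.67 / 10443.36 = 48.37 mm

x_c = 59.22 mm, y_c = 48.37 mm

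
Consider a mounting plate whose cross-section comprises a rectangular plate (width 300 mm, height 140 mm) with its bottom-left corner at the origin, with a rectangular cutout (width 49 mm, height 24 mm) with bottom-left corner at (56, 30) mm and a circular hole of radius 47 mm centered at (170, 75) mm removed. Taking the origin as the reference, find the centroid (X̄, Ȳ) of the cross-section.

X̄ = 148.32 mm, Ȳ = 69.95 mm

plate: A = 300 × 140 = 42000.00, centroid at (150.00, 70.00).
hole 1: A = −(49 × 24) = -1176.00, centroid at (80.50, 42.00).
hole 2: A = −π·47² = -6939.78, centroid at (170.00, 75.00).
ΣA = 33884.22 mm², ΣAX̄ = 5025569.71 mm³, ΣAȲ = 2370124.64 mm³.
X̄ = 5025569.71/33884.22 = 148.32 mm; Ȳ = 2370124.64/33884.22 = 69.95 mm.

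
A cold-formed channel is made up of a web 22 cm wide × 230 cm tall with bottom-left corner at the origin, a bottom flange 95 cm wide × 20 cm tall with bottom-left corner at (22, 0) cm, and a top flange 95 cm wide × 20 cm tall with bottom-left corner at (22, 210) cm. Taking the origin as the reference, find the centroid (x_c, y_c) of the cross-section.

x_c = 36.09 cm, y_c = 115.00 cm

web: A = 22 × 230 = 5060.00, centroid at (11.00, 115.00).
bottom flange: A = 95 × 20 = 1900.00, centroid at (69.50, 10.00).
top flange: A = 95 × 20 = 1900.00, centroid at (69.50, 220.00).
ΣA = 8860.00 cm², ΣAx_c = 319760.00 cm³, ΣAy_c = 1018900.00 cm³.
x_c = 319760.00/8860.00 = 36.09 cm; y_c = 1018900.00/8860.00 = 115.00 cm.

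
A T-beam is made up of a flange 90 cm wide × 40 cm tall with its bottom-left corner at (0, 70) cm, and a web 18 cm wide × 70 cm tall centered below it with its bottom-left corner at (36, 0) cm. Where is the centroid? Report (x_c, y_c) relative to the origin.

Part | A | x̄ᵢ | ȳᵢ | A·x̄ᵢ | A·ȳᵢ
web | 1260.00 | 45.00 | 35.00 | 56700.00 | 44100.00
flange | 3600.00 | 45.00 | 90.00 | 162000.00 | 324000.00
Σ | 4860.00 |  |  | 218700.00 | 368100.00
x_c = 218700.00 / 4860.00 = 45.00 cm
y_c = 368100.00 / 4860.00 = 75.74 cm

x_c = 45.00 cm, y_c = 75.74 cm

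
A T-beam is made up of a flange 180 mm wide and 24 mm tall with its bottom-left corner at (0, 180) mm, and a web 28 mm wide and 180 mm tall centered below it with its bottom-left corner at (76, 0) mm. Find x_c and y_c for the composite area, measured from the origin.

x_c = 90.00 mm, y_c = 137.08 mm

web: A = 28 × 180 = 5040.00, centroid at (90.00, 90.00).
flange: A = 180 × 24 = 4320.00, centroid at (90.00, 192.00).
ΣA = 9360.00 mm²
ΣAx_c = (5040.00)(90.00) + (4320.00)(90.00) = 842400.00 mm³
ΣAy_c = (5040.00)(90.00) + (4320.00)(192.00) = 1283040.00 mm³
x_c = 842400.00 / 9360.00 = 90.00 mm
y_c = 1283040.00 / 9360.00 = 137.08 mm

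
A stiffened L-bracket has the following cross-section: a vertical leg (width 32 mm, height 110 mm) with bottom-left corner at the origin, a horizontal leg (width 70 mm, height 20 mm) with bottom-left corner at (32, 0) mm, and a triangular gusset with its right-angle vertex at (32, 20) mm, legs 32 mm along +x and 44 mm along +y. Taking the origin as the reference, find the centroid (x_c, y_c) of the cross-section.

x_c = 32.03 mm, y_c = 41.25 mm

vertical leg: A = 32 × 110 = 3520.00, centroid at (16.00, 55.00).
horizontal leg: A = 70 × 20 = 1400.00, centroid at (67.00, 10.00).
gusset: A = ½·32·44 = 704.00, centroid at (42.67, 34.67).
ΣA = 5624.00 mm², ΣAx_c = 180157.33 mm³, ΣAy_c = 232005.33 mm³.
x_c = 180157.33/5624.00 = 32.03 mm; y_c = 232005.33/5624.00 = 41.25 mm.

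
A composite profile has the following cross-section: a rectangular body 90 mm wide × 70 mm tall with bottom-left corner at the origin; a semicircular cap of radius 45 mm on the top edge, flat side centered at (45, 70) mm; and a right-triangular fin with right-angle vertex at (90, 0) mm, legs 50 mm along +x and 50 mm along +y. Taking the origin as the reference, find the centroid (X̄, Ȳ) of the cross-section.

Part | A | x̄ᵢ | ȳᵢ | A·x̄ᵢ | A·ȳᵢ
rectangular body | 6300.00 | 45.00 | 35.00 | 283500.00 | 220500.00
semicircular top | 3180.86 | 45.00 | 89.10 | 143138.82 | 283410.38
triangular fin | 1250.00 | 106.67 | 16.67 | 133333.33 | 20833.33
Σ | 10730.86 |  |  | 559972.15 | 524743.71
X̄ = 559972.15 / 10730.86 = 52.18 mm
Ȳ = 524743.71 / 10730.86 = 48.90 mm

X̄ = 52.18 mm, Ȳ = 48.90 mm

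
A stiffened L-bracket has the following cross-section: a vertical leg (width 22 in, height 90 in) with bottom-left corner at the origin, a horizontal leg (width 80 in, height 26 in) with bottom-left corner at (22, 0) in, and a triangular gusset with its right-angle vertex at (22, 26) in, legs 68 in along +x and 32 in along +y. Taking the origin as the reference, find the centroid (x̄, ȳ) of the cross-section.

x̄ = 38.72 in, ȳ = 30.31 in

vertical leg: A = 22 × 90 = 1980.00, centroid at (11.00, 45.00).
horizontal leg: A = 80 × 26 = 2080.00, centroid at (62.00, 13.00).
gusset: A = ½·68·32 = 1088.00, centroid at (44.67, 36.67).
ΣA = 5148.00 in², ΣAx̄ = 199337.33 in³, ΣAȳ = 156033.33 in³.
x̄ = 199337.33/5148.00 = 38.72 in; ȳ = 156033.33/5148.00 = 30.31 in.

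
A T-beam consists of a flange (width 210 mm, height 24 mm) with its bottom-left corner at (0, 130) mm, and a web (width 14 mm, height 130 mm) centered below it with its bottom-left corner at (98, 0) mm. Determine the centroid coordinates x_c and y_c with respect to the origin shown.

x_c = 105.00 mm, y_c = 121.57 mm

web: A = 14 × 130 = 1820.00, centroid at (105.00, 65.00).
flange: A = 210 × 24 = 5040.00, centroid at (105.00, 142.00).
ΣA = 6860.00 mm²
ΣAx_c = (1820.00)(105.00) + (5040.00)(105.00) = 720300.00 mm³
ΣAy_c = (1820.00)(65.00) + (5040.00)(142.00) = 833980.00 mm³
x_c = 720300.00 / 6860.00 = 105.00 mm
y_c = 833980.00 / 6860.00 = 121.57 mm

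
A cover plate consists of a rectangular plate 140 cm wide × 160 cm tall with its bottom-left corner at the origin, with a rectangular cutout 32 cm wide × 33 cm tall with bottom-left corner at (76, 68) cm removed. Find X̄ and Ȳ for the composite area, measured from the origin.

plate: A = 140 × 160 = 22400.00, centroid at (70.00, 80.00).
hole: A = −(32 × 33) = -1056.00, centroid at (92.00, 84.50).
ΣA = 21344.00 cm², ΣAX̄ = 1470848.00 cm³, ΣAȲ = 1702768.00 cm³.
X̄ = 1470848.00/21344.00 = 68.91 cm; Ȳ = 1702768.00/21344.00 = 79.78 cm.

X̄ = 68.91 cm, Ȳ = 79.78 cm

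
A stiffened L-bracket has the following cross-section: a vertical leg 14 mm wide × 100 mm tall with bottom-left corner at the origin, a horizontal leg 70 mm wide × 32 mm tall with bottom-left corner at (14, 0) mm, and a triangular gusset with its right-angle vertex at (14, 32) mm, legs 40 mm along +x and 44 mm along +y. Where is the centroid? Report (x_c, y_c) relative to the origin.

x_c = 31.77 mm, y_c = 32.50 mm

vertical leg: A = 14 × 100 = 1400.00, centroid at (7.00, 50.00).
horizontal leg: A = 70 × 32 = 2240.00, centroid at (49.00, 16.00).
gusset: A = ½·40·44 = 880.00, centroid at (27.33, 46.67).
ΣA = 4520.00 mm²
ΣAx_c = (1400.00)(7.00) + (2240.00)(49.00) + (880.00)(27.33) = 143613.33 mm³
ΣAy_c = (1400.00)(50.00) + (2240.00)(16.00) + (880.00)(46.67) = 146906.67 mm³
x_c = 143613.33 / 4520.00 = 31.77 mm
y_c = 146906.67 / 4520.00 = 32.50 mm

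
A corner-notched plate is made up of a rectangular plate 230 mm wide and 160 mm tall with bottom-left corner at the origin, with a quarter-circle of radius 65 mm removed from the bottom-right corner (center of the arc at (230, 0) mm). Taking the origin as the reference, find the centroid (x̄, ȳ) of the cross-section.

plate: A = 230 × 160 = 36800.00, centroid at (115.00, 80.00).
removed quarter-circle: A = −¼π·65² = -3318.31, centroid at (202.41, 27.59).
ΣA = 33481.69 mm², ΣAx̄ = 3560331.00 mm³, ΣAȳ = 2852458.33 mm³.
x̄ = 3560331.00/33481.69 = 106.34 mm; ȳ = 2852458.33/33481.69 = 85.19 mm.

x̄ = 106.34 mm, ȳ = 85.19 mm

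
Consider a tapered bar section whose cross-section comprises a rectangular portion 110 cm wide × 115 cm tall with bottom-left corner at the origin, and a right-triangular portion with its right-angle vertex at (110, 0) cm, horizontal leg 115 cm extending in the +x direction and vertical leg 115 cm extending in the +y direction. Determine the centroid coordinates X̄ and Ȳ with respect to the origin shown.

X̄ = 87.04 cm, Ȳ = 50.92 cm

rectangular portion: A = 110 × 115 = 12650.00, centroid at (55.00, 57.50).
triangular portion: A = ½·115·115 = 6612.50, centroid at (148.33, 38.33).
ΣA = 19262.50 cm², ΣAX̄ = 1676604.17 cm³, ΣAȲ = 980854.17 cm³.
X̄ = 1676604.17/19262.50 = 87.04 cm; Ȳ = 980854.17/19262.50 = 50.92 cm.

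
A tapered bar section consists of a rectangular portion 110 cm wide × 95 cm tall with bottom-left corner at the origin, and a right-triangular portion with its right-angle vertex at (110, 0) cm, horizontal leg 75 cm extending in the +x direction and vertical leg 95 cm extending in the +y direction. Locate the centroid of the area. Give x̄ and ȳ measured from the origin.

x̄ = 75.34 cm, ȳ = 43.47 cm

Part | A | x̄ᵢ | ȳᵢ | A·x̄ᵢ | A·ȳᵢ
rectangular portion | 10450.00 | 55.00 | 47.50 | 574750.00 | 496375.00
triangular portion | 3562.50 | 135.00 | 31.67 | 480937.50 | 112812.50
Σ | 14012.50 |  |  | 1055687.50 | 609187.50
x̄ = 1055687.50 / 14012.50 = 75.34 cm
ȳ = 609187.50 / 14012.50 = 43.47 cm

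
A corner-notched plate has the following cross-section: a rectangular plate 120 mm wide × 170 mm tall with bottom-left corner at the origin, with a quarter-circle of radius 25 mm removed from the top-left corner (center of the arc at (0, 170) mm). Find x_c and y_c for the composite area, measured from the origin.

Part | A | x̄ᵢ | ȳᵢ | A·x̄ᵢ | A·ȳᵢ
plate | 20400.00 | 60.00 | 85.00 | 1224000.00 | 1734000.00
removed quarter-circle | -490.87 | 10.61 | 159.39 | -5208.33 | -78240.22
Σ | 19909.13 |  |  | 1218791.67 | 1655759.78
x_c = 1218791.67 / 19909.13 = 61.22 mm
y_c = 1655759.78 / 19909.13 = 83.17 mm

x_c = 61.22 mm, y_c = 83.17 mm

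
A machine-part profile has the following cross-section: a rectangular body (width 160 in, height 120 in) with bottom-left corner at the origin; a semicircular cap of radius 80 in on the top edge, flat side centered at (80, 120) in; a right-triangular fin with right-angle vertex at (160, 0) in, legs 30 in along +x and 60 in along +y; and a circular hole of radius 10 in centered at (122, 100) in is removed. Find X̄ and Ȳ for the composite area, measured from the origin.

X̄ = 82.27 in, Ȳ = 90.03 in

rectangular body: A = 160 × 120 = 19200.00, centroid at (80.00, 60.00).
semicircular top: A = ½π·80² = 10053.10, centroid at (80.00, 153.95).
triangular fin: A = ½·30·60 = 900.00, centroid at (170.00, 20.00).
hole: A = −π·10² = -314.16, centroid at (122.00, 100.00).
ΣA = 29838.94 in²
ΣAX̄ = (19200.00)(80.00) + (10053.10)(80.00) + (900.00)(170.00) + (-314.16)(122.00) = 2454920.29 in³
ΣAȲ = (19200.00)(60.00) + (10053.10)(153.95) + (900.00)(20.00) + (-314.16)(100.00) = 2686288.99 in³
X̄ = 2454920.29 / 29838.94 = 82.27 in
Ȳ = 2686288.99 / 29838.94 = 90.03 in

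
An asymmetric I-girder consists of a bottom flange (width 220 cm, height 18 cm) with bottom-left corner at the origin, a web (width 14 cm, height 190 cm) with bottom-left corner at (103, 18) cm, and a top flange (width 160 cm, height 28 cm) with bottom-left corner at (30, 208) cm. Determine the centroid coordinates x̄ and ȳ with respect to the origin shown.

bottom flange: A = 220 × 18 = 3960.00, centroid at (110.00, 9.00).
web: A = 14 × 190 = 2660.00, centroid at (110.00, 113.00).
top flange: A = 160 × 28 = 4480.00, centroid at (110.00, 222.00).
ΣA = 11100.00 cm²
ΣAx̄ = (3960.00)(110.00) + (2660.00)(110.00) + (4480.00)(110.00) = 1221000.00 cm³
ΣAȳ = (3960.00)(9.00) + (2660.00)(113.00) + (4480.00)(222.00) = 1330780.00 cm³
x̄ = 1221000.00 / 11100.00 = 110.00 cm
ȳ = 1330780.00 / 11100.00 = 119.89 cm

x̄ = 110.00 cm, ȳ = 119.89 cm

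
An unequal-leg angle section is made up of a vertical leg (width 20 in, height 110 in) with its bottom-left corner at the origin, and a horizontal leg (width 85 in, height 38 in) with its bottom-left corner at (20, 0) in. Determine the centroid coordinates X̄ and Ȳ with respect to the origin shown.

vertical leg: A = 20 × 110 = 2200.00, centroid at (10.00, 55.00).
horizontal leg: A = 85 × 38 = 3230.00, centroid at (62.50, 19.00).
ΣA = 5430.00 in²
ΣAX̄ = (2200.00)(10.00) + (3230.00)(62.50) = 223875.00 in³
ΣAȲ = (2200.00)(55.00) + (3230.00)(19.00) = 182370.00 in³
X̄ = 223875.00 / 5430.00 = 41.23 in
Ȳ = 182370.00 / 5430.00 = 33.59 in

X̄ = 41.23 in, Ȳ = 33.59 in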